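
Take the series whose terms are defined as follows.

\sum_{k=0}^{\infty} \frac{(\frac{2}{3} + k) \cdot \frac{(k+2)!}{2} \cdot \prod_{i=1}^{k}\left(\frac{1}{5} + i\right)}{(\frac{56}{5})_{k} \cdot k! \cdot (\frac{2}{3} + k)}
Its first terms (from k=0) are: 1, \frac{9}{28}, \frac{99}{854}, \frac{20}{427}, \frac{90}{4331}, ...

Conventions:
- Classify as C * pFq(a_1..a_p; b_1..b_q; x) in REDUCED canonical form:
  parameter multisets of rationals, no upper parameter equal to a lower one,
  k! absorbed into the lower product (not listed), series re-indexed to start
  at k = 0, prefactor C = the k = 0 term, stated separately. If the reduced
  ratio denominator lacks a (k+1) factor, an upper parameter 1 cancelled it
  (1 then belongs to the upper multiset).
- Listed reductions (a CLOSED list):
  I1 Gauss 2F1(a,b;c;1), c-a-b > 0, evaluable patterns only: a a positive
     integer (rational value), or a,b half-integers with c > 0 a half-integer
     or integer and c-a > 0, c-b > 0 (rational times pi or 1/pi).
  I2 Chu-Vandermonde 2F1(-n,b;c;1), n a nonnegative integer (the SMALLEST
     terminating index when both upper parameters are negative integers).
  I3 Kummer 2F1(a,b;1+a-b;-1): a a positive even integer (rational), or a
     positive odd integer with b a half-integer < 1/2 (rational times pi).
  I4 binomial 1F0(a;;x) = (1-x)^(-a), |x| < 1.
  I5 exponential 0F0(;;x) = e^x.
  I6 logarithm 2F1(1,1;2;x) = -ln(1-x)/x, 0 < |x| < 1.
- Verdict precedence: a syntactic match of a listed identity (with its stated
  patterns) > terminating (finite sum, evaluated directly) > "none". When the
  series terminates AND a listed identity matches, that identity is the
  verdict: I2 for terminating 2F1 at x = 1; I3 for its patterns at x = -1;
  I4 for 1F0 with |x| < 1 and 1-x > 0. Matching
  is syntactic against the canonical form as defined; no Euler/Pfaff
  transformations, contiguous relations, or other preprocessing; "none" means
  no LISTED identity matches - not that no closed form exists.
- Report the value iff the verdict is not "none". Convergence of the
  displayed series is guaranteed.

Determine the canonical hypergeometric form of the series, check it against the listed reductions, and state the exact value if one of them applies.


Key step: x = 1 and the running product (C = 1) telescopes to a rising factorial.
Consecutive-term ratio: r(k) = 1 * (k+\frac{6}{5}) (k+3) / [(k+\frac{56}{5}) (k+1)] - rational in k, leading ratio 1; with t_0 = 1, classification follows.

This is 1 * 2F1(\frac{6}{5}, 3; \frac{56}{5}; 1) in reduced canonical form. Verdict at x = 1: Gauss's theorem (I1) matches (x = 1: the Gamma ratio telescopes since c-a-b = 7 > 0 and a = 3 in Z>0). Exact value: \frac{16031}{10500}.


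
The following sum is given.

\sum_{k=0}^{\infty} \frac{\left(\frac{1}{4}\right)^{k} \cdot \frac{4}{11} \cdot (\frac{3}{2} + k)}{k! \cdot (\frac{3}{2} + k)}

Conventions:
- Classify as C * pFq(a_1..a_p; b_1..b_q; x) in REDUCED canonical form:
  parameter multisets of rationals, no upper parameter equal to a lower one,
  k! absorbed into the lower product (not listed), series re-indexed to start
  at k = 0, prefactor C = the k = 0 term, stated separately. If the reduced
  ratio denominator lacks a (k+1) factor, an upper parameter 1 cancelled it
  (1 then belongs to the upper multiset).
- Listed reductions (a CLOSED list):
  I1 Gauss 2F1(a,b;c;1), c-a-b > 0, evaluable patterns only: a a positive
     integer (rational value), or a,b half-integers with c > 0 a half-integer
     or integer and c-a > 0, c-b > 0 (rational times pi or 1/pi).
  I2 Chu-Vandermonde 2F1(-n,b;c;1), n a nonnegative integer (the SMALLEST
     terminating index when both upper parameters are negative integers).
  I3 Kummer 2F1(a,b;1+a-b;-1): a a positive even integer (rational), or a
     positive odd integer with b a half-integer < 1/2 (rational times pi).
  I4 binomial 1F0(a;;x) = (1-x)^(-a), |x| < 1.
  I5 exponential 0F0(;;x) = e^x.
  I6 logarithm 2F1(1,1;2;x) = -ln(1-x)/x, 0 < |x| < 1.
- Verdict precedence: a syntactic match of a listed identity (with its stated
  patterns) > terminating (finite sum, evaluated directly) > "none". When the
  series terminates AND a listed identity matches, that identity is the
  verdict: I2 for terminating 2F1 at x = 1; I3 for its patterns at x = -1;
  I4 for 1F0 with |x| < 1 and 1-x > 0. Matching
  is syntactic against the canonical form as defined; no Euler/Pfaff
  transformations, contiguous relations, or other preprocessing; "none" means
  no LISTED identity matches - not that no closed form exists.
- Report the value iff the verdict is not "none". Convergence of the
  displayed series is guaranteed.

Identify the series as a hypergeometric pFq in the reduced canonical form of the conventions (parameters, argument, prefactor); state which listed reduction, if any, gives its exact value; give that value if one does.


At argument \frac{1}{4}: a 0F0 with upper {-}, lower {-}, scaled by C = \frac{4}{11}. Verdict: the exponential series (I5) matches (the 0F0 exponential series at x = \frac{1}{4}). Hence: \frac{4}{11} \cdot e^{\frac{1}{4}}.

Key step: with t_0 = \frac{4}{11}, the factor k + 3/2 cancels (top and bottom), leaving C = 4/11.
Consecutive-term ratio: r(k) = \frac{1}{4} * 1 / [(k+1)] - rational; roots negated = parameters, x = \frac{1}{4}, C = \frac{4}{11}.


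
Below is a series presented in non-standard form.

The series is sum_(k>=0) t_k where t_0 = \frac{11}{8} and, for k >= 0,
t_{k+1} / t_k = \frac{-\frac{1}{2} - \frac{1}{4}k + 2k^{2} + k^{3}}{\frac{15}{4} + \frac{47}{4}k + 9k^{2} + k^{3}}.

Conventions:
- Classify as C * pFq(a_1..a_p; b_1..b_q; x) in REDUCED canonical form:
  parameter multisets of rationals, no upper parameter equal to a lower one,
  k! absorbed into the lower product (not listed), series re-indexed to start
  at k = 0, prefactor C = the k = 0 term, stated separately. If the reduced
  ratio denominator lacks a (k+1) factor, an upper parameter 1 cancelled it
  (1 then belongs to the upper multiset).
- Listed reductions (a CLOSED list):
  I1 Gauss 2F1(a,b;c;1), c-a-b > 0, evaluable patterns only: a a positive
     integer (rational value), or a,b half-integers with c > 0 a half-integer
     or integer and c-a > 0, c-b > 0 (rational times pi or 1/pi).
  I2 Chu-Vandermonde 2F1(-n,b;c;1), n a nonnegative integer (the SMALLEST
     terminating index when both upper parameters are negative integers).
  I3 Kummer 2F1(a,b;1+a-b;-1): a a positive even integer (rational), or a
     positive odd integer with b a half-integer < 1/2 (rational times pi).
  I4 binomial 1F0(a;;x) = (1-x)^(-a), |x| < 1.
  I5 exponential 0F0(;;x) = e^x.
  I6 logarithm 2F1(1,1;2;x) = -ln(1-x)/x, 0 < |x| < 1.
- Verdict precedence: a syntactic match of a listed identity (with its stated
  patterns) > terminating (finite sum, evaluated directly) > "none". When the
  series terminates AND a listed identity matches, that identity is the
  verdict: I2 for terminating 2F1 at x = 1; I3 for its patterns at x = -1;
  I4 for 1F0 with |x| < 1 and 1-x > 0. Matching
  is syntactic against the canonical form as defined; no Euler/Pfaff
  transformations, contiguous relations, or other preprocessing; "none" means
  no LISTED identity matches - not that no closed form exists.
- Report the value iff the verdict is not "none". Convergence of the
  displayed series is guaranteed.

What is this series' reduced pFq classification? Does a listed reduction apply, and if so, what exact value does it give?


Prefactor \frac{11}{8}, argument 1: 2F1 with upper {-\frac{1}{2}, 2} over lower {\frac{15}{2}}. Verdict at x = 1: Gauss's theorem (I1) matches (x = 1: the Gamma ratio telescopes since c-a-b = 6 > 0 and a = 2 in Z>0). Its exact value is \frac{1573}{1344}.

The tell: t_0 = \frac{11}{8} here, and factor the ratio over Q (C = 11/8): negated roots = parameters.
Step ratio: r(k) = 1 * (k-\frac{1}{2}) (k+2) / [(k+\frac{15}{2}) (k+1)] - rational; roots negated = parameters, x = 1, C = \frac{11}{8}.


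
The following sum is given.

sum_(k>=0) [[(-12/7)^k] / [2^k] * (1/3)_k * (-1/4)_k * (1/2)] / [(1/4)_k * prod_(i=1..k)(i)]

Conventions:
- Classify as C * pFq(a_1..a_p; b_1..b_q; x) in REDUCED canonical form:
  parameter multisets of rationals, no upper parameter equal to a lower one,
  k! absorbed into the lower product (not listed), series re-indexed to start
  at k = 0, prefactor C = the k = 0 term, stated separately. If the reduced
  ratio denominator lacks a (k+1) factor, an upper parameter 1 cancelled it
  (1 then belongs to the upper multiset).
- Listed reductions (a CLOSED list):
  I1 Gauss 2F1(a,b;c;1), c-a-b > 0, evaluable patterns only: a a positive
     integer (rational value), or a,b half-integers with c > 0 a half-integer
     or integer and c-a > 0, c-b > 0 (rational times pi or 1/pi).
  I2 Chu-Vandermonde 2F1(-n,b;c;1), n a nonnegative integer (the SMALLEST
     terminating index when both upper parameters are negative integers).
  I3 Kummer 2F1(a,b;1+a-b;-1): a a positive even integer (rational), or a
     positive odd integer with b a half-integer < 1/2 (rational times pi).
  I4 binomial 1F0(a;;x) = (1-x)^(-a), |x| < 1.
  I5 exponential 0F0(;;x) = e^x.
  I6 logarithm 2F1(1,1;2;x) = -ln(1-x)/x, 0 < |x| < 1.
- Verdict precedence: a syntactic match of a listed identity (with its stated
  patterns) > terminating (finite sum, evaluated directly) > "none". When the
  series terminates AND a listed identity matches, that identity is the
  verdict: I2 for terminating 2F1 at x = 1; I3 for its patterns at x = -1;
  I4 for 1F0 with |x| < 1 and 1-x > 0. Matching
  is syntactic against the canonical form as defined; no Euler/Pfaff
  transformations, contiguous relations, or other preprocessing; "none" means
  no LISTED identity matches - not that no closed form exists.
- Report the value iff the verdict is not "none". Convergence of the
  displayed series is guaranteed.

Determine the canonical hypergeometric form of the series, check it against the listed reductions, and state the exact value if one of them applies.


At argument -6/7: a 2F1 with upper {-1/4, 1/3}, lower {1/4}, scaled by C = 1/2. Verdict: none. Every listed pattern misses the 2F1 form at -6/7, upper {-1/4, 1/3}.

First insight: x = (-6/7) and the product of the first k integers (C = 1/2) is k!.
Ratio: r(k) = (-6/7) * (k-1/4) (k+1/3) / [(k+1/4) (k+1)] - rational; roots negated = parameters, x = (-6/7), C = 1/2.


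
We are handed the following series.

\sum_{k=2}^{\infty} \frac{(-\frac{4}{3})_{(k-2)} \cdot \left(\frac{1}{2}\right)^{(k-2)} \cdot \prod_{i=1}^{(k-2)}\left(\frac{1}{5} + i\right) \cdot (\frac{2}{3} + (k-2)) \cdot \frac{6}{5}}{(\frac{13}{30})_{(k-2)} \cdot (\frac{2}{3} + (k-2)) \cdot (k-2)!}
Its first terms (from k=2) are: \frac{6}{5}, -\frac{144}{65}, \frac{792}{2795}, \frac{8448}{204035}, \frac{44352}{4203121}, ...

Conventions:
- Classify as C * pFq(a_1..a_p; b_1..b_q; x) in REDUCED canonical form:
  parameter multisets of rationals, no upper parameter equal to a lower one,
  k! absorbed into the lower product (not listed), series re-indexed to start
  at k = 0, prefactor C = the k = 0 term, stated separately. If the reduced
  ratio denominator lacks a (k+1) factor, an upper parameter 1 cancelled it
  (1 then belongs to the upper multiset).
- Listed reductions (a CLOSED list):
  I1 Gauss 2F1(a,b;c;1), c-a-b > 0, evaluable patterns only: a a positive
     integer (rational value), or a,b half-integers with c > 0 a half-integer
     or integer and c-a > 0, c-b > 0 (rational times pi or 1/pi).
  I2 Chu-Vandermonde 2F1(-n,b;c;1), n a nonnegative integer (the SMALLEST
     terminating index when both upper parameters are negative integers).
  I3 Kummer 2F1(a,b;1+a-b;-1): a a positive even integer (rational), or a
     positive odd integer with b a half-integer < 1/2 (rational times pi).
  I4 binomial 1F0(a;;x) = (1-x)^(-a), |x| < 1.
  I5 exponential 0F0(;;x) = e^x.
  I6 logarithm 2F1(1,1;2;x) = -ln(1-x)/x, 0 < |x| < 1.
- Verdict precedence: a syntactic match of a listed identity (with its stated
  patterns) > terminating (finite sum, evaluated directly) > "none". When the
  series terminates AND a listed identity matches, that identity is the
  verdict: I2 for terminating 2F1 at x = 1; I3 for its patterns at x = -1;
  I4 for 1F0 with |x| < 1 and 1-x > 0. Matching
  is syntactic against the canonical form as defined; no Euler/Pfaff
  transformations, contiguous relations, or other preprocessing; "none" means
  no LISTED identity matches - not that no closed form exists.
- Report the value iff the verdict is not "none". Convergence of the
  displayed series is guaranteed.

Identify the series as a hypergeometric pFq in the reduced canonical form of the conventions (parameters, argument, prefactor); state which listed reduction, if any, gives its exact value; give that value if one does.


Prefactor \frac{6}{5}, argument \frac{1}{2}: 2F1 with upper {-\frac{4}{3}, \frac{6}{5}} over lower {\frac{13}{30}}. Verdict: none (x = \frac{1}{2}): each listed identity misses the multisets {-\frac{4}{3}, \frac{6}{5}} ; {\frac{13}{30}}.

Structural cue: t_0 = \frac{6}{5} here, and k + 2/3 divides numerator and denominator alike; C = 6/5, x = 1/2 after cancelling.
Consecutive-term ratio: r(k) = \frac{1}{2} * (k-\frac{4}{3}) (k+\frac{6}{5}) / [(k+\frac{13}{30}) (k+1)] ; factor over Q: parameters, x = \frac{1}{2}, and C = \frac{6}{5}.


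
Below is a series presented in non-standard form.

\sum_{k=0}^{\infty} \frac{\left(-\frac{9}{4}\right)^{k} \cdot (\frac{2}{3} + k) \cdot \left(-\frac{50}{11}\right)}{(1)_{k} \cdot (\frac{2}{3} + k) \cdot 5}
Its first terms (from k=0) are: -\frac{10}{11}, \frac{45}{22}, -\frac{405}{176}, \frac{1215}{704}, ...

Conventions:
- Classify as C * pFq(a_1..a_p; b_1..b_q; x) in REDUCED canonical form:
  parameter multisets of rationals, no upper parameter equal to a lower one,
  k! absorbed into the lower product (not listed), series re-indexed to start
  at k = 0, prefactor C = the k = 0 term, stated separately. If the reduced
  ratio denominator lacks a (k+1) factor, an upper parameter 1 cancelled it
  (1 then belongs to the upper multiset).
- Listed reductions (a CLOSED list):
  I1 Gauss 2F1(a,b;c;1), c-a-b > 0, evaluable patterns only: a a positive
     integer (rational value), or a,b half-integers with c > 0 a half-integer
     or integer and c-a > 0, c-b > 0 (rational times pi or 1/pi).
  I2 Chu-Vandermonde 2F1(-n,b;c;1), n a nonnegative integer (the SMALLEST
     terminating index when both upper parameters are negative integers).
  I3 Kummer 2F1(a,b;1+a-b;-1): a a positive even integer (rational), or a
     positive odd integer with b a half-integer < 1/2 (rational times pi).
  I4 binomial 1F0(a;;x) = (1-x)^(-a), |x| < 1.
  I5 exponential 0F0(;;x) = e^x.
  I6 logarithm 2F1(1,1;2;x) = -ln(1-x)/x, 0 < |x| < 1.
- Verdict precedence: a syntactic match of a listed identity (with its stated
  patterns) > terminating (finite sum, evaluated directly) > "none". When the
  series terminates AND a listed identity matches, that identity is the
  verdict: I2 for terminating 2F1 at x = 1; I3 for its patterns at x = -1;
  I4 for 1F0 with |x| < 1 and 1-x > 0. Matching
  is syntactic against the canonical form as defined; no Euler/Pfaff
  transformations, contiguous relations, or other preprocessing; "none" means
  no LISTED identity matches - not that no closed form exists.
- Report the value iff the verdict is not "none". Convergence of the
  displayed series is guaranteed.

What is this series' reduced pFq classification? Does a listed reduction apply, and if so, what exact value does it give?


Canonical form: C = -\frac{10}{11} times 0F0 with upper {-}, lower {-}, x = -\frac{9}{4}. Verdict: this is exponential (I5) (the 0F0 exponential series at x = -\frac{9}{4}). Hence: \left(-\frac{10}{11}\right) \cdot e^{-\frac{9}{4}}.

Structural cue: t_0 being -\frac{10}{11}, (1)_k (C = -10/11, x = -9/4) is k! itself.
Step ratio: r(k) = -\frac{9}{4} * 1 / [(k+1)] - rational in k, leading ratio -\frac{9}{4}; with t_0 = -\frac{10}{11}, classification follows.


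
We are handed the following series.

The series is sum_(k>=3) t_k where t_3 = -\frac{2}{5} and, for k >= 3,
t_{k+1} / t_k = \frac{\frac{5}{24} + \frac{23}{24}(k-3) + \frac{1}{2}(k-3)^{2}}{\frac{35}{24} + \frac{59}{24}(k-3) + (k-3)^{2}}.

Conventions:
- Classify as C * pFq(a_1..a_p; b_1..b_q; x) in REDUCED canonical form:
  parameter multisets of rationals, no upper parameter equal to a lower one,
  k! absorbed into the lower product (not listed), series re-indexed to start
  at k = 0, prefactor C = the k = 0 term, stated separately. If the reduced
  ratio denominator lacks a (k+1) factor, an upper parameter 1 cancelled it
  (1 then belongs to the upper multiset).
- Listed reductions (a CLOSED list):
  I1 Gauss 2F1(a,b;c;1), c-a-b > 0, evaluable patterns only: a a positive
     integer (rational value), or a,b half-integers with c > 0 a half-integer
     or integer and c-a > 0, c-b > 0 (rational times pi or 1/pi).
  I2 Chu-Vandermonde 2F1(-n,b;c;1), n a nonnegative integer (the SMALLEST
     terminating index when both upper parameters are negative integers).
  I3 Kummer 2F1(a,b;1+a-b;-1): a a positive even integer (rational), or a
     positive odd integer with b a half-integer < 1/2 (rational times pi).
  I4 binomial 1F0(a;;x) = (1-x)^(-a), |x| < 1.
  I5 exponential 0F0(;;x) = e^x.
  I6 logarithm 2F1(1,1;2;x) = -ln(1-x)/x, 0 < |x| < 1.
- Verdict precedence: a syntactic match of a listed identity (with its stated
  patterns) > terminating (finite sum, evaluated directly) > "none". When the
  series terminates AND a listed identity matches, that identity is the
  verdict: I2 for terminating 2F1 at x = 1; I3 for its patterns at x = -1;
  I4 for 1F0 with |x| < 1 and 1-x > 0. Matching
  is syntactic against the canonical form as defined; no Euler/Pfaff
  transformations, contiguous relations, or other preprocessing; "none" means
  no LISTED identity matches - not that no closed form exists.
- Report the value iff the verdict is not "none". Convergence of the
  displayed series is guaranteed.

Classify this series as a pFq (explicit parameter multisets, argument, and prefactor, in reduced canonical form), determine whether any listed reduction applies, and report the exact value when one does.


Prefactor -\frac{2}{5}, argument \frac{1}{2}: 2F1 with upper {\frac{1}{4}, \frac{5}{3}} over lower {\frac{35}{24}}. Verdict: no listed reduction: x = \frac{1}{2} and upper {\frac{1}{4}, \frac{5}{3}} fail every I1-I6 pattern.

Key step: from the first term -\frac{2}{5}: factor the ratio over Q (prefactor -2/5): negated roots = parameters.
Step ratio: r(k) = \frac{1}{2} * (k+\frac{1}{4}) (k+\frac{5}{3}) / [(k+\frac{35}{24}) (k+1)] ; factor over Q: parameters, x = \frac{1}{2}, and C = -\frac{2}{5}.


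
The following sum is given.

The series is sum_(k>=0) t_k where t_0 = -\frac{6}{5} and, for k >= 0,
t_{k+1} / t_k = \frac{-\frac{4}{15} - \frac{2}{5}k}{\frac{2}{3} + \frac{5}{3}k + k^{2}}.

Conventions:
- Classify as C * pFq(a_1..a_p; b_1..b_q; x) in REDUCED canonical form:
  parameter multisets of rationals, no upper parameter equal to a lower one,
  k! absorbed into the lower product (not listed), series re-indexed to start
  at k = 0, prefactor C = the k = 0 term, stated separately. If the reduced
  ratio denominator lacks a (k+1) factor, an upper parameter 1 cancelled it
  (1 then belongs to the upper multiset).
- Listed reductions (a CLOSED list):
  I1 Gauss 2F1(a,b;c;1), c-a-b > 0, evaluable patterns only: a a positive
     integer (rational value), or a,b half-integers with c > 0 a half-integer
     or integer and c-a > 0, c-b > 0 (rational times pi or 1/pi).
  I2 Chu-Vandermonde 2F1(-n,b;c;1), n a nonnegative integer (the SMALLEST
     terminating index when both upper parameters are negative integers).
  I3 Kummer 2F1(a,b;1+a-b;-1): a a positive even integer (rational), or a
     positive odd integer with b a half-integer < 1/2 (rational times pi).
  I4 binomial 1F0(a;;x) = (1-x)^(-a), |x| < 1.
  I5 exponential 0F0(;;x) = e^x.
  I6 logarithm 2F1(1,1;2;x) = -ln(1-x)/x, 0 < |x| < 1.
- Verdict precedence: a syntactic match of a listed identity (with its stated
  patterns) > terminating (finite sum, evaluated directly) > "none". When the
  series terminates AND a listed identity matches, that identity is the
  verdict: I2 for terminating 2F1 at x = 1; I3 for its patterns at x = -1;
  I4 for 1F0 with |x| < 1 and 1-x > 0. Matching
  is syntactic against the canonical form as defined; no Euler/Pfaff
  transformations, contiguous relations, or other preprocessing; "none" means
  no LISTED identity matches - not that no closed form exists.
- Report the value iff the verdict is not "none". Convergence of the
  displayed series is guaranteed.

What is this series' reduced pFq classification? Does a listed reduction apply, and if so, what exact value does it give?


With C = -\frac{6}{5}: the canonical form is 0F0(-; -; -\frac{2}{5}). Verdict at x = -\frac{2}{5}: the I5 exponential reduction matches (the 0F0 exponential series at x = -\frac{2}{5}). Value: \left(-\frac{6}{5}\right) \cdot e^{-\frac{2}{5}}.

The tell: with t_0 = -\frac{6}{5}, the ratio is unreduced: k + 2/3 divides both sides (C = -6/5).
Adjacent-term ratio: r(k) = -\frac{2}{5} * 1 / [(k+1)] - rational in k. x = -\frac{2}{5}; t_0 = -\frac{6}{5}; negate the roots.


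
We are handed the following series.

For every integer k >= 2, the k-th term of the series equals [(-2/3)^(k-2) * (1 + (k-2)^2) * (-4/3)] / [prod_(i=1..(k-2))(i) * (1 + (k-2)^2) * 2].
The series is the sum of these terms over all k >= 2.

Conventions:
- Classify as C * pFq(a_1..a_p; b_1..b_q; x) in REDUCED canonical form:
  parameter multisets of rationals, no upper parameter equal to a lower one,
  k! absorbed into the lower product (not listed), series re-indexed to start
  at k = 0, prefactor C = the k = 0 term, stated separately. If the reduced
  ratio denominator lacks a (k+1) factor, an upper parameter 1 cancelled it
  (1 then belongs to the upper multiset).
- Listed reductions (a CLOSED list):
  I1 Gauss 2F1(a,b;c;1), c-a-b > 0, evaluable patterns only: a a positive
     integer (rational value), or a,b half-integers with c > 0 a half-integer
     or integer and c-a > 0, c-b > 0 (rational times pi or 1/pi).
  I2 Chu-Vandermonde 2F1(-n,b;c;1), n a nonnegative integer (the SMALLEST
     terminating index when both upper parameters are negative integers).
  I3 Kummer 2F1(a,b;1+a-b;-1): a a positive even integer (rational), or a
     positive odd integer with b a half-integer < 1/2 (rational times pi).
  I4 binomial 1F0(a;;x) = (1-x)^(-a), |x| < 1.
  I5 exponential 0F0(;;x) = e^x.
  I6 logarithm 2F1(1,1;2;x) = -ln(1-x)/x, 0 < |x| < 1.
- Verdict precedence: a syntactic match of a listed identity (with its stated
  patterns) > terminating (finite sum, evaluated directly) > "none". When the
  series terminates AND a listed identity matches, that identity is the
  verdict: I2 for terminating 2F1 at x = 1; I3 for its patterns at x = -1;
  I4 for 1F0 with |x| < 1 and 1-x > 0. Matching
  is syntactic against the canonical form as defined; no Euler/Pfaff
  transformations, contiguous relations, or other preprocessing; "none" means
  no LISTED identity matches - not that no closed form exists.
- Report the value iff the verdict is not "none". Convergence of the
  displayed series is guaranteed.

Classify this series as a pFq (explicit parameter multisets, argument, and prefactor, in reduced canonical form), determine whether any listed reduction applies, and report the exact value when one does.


The series (x = -2/3) is 0F0: upper {-}, lower {-}, prefactor -2/3. Verdict at x = -2/3: exponential (I5) matches (the 0F0 exponential series at x = -2/3). Its exact value is (-2/3) * e^(-2/3).

First insight: t_0 being -2/3, the constant factors (C = -2/3, x = -2/3) combine into one prefactor.
Term ratio: r(k) = (-2/3) * 1 / [(k+1)] - poly over poly, x = (-2/3) from leading terms; C = -2/3 at k = 0.


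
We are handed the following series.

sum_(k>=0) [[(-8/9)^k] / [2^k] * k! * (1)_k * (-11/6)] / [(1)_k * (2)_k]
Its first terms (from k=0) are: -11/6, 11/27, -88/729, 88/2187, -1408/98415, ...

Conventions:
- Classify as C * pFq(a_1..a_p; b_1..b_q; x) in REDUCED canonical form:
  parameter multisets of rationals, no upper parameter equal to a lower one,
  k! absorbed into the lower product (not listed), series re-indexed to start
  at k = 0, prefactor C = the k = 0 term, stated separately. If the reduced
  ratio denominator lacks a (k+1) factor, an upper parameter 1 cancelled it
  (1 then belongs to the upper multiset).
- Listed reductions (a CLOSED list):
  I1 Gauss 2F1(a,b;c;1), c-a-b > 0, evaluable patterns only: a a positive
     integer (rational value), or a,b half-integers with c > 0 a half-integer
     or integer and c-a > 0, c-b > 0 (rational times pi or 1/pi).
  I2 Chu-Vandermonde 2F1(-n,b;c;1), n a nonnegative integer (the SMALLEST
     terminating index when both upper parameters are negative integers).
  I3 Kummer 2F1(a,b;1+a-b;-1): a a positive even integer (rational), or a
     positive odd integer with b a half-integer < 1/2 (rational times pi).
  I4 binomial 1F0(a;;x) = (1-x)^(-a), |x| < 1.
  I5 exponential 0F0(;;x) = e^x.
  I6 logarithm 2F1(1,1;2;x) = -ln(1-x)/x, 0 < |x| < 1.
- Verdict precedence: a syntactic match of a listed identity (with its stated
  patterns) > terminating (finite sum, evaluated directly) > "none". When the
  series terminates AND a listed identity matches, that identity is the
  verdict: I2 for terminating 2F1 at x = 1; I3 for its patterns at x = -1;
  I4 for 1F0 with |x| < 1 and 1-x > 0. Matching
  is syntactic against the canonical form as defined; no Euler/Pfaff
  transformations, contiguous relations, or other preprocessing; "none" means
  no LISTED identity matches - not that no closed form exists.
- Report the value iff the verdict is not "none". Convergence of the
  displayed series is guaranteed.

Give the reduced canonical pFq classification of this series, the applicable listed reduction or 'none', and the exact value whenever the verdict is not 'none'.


The series (x = -4/9) is 2F1: upper {1, 1}, lower {2}, prefactor -11/6. Verdict: the logarithmic series (I6) matches (the logarithm: parameters (1,1;2), x = -4/9). Sum: (-33/8) * ln(13/9).

Key step: x = (-4/9) and the two k-th powers (C = -11/6) combine into one argument.
Term ratio: r(k) = (-4/9) * (k+1) (k+1) / [(k+2) (k+1)] - poly over poly, x = (-4/9) from leading terms; C = -11/6 at k = 0.


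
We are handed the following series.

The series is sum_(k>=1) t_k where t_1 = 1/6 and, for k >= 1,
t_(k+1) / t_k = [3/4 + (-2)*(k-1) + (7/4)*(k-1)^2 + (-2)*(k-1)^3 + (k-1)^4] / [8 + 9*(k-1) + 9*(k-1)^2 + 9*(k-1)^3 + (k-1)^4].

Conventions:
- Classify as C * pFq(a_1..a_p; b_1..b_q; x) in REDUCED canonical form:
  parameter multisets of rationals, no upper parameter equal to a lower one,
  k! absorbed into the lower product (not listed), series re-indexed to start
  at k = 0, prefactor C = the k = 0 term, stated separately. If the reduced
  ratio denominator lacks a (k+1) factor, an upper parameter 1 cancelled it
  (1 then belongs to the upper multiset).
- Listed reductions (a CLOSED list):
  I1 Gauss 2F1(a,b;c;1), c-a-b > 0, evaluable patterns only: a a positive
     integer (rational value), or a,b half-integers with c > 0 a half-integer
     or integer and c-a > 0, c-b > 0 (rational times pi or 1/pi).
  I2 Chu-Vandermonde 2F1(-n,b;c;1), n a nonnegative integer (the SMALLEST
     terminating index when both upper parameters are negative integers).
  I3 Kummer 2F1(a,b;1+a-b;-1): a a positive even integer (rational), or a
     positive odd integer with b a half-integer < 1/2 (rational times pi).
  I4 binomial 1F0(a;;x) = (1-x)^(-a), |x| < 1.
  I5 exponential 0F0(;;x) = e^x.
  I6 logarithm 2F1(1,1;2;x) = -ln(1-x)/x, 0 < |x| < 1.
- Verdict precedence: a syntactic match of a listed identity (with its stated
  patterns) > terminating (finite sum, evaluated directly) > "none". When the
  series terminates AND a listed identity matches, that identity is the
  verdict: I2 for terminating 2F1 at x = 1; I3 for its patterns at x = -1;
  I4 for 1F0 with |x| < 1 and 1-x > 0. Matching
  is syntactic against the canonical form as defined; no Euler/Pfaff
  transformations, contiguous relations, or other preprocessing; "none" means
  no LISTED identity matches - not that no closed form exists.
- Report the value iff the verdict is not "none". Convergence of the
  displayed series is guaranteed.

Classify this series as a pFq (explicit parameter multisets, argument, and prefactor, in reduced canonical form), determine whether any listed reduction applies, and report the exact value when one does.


The series (x = 1) is 2F1: upper {-3/2, -1/2}, lower {8}, prefactor 1/6. Verdict: Gauss (I1, half-integer pattern) applies (x = 1; upper {-3/2, -1/2} half-integers, c = 8 in the evaluable pattern). Value: (134217728/234652275) / pi.

Key observation: t_0 being 1/6, the ratio is unreduced: k^2 + 1 divides both sides (C = 1/6, x = 1).
Step ratio: r(k) = 1 * (k-3/2) (k-1/2) / [(k+8) (k+1)] - poly over poly, x = 1 from leading terms; C = 1/6 at k = 0.


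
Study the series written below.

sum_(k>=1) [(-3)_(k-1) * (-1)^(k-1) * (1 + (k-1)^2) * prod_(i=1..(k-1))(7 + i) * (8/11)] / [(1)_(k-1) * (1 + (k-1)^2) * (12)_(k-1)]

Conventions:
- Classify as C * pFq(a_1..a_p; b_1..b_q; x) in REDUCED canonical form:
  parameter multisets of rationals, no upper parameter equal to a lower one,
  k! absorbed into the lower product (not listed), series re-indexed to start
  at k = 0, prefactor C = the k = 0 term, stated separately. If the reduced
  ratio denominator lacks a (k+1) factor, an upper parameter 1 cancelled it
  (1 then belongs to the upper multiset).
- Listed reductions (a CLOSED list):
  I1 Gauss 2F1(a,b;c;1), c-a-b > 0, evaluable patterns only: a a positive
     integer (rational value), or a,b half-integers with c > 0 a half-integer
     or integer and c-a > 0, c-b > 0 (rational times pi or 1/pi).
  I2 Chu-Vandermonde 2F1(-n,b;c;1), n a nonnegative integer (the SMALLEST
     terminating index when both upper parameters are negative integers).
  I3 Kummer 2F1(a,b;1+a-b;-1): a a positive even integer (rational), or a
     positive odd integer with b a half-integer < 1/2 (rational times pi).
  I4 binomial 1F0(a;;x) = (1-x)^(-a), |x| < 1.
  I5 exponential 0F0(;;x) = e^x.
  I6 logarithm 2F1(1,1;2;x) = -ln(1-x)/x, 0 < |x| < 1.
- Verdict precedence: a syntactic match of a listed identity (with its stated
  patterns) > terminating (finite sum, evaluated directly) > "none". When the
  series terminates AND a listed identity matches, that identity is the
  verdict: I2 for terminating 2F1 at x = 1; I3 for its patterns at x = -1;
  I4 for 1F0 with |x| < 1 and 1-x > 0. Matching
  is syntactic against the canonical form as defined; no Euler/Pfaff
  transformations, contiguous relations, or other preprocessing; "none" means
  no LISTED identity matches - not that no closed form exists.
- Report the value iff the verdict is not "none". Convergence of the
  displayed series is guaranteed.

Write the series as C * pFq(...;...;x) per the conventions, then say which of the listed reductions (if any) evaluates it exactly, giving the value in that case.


Structural cue: from the first term 8/11: the running product (C = 8/11, x = -1) telescopes to a rising factorial.
Step ratio: r(k) = (-1) * (k-3) (k+8) / [(k+12) (k+1)] ; factor over Q: parameters, x = (-1), and C = 8/11.

With C = 8/11: the canonical form is 2F1(-3, 8; 12; -1). Verdict at x = -1: the Kummer evaluation I3 matches (x = -1; c = 12 equals 1+a-b for upper {-3, 8}: listed pattern). Exact value: 24/7.


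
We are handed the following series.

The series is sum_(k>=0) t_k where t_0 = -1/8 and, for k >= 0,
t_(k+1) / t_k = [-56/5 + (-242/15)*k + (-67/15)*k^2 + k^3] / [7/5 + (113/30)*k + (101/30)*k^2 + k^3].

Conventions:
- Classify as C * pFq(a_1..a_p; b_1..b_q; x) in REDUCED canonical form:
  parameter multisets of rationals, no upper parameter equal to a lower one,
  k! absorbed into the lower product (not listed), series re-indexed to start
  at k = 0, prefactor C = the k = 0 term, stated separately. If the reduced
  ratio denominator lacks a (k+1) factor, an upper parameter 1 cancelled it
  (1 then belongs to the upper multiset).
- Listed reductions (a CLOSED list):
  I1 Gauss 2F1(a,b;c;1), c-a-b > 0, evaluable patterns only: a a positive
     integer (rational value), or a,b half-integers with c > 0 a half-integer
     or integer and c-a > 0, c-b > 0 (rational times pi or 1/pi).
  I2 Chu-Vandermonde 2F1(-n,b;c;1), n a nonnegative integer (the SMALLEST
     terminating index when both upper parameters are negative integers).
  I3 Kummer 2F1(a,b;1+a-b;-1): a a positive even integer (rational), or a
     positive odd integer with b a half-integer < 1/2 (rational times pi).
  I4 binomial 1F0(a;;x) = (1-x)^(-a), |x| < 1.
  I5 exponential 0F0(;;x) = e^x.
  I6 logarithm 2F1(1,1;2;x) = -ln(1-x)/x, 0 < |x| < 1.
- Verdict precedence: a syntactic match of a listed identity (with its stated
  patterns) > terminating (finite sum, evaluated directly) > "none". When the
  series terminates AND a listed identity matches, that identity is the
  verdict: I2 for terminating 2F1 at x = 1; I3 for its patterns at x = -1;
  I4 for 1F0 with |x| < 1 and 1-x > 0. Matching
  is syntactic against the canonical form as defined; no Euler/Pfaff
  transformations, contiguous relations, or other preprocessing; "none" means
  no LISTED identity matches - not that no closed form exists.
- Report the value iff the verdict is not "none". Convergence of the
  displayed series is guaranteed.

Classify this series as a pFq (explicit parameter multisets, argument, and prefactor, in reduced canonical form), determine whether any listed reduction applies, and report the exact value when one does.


The series (x = 1) is 2F1: upper {-7, 4/3}, lower {7/6}, prefactor -1/8. Verdict at x = 1: the Chu-Vandermonde identity I2 matches (terminating 2F1 at x = 1 with n = 7, b = 4/3, c = 7/6). Sum: 124729/97458296.

The tell: t_0 = -1/8 here, and the expanded ratio factors over Q; prefactor -1/8, roots give parameters.
Ratio: r(k) = 1 * (k-7) (k+4/3) / [(k+7/6) (k+1)] - rational in k. x = 1; t_0 = -1/8; negate the roots.


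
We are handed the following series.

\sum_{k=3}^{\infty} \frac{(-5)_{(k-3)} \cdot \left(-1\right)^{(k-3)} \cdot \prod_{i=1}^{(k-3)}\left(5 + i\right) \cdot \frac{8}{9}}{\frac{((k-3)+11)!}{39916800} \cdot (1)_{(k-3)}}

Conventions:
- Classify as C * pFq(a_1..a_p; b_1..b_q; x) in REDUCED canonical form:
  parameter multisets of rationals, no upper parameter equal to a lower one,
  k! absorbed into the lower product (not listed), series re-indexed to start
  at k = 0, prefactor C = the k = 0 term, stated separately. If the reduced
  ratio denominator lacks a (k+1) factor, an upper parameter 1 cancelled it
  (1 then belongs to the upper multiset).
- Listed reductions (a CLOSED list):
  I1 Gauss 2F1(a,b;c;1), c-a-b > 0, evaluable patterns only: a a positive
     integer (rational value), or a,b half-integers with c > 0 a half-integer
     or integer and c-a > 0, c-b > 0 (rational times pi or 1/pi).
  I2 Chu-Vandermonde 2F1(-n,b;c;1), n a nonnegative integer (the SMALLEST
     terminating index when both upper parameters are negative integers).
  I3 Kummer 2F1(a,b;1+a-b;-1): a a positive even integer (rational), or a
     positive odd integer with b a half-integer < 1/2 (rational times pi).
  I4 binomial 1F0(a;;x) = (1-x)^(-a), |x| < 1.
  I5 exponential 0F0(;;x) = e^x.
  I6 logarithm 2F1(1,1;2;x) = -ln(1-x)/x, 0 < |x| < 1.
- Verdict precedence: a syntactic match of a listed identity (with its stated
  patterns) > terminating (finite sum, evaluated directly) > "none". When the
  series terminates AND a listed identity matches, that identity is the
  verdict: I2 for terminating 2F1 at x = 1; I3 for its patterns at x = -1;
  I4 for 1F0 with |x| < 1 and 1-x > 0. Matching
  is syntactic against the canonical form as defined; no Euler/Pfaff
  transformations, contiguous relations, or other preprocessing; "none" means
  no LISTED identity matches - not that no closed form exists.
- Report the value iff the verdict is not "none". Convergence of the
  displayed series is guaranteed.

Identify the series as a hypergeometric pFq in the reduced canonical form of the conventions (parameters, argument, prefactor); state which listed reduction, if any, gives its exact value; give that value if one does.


Classification (C = \frac{8}{9}): 2F1 with upper {-5, 6}, lower {12}, argument x = -1. Verdict at x = -1: Kummer's theorem (I3) matches (x = -1; c = 12 equals 1+a-b for upper {-5, 6}: listed pattern). Sum: \frac{22}{3}.

First insight: x = -1 and the running product (C = 8/9, x = -1) telescopes to a rising factorial.
Step ratio: r(k) = -1 * (k-5) (k+6) / [(k+12) (k+1)] - rational in k, leading ratio -1; with t_0 = \frac{8}{9}, classification follows.


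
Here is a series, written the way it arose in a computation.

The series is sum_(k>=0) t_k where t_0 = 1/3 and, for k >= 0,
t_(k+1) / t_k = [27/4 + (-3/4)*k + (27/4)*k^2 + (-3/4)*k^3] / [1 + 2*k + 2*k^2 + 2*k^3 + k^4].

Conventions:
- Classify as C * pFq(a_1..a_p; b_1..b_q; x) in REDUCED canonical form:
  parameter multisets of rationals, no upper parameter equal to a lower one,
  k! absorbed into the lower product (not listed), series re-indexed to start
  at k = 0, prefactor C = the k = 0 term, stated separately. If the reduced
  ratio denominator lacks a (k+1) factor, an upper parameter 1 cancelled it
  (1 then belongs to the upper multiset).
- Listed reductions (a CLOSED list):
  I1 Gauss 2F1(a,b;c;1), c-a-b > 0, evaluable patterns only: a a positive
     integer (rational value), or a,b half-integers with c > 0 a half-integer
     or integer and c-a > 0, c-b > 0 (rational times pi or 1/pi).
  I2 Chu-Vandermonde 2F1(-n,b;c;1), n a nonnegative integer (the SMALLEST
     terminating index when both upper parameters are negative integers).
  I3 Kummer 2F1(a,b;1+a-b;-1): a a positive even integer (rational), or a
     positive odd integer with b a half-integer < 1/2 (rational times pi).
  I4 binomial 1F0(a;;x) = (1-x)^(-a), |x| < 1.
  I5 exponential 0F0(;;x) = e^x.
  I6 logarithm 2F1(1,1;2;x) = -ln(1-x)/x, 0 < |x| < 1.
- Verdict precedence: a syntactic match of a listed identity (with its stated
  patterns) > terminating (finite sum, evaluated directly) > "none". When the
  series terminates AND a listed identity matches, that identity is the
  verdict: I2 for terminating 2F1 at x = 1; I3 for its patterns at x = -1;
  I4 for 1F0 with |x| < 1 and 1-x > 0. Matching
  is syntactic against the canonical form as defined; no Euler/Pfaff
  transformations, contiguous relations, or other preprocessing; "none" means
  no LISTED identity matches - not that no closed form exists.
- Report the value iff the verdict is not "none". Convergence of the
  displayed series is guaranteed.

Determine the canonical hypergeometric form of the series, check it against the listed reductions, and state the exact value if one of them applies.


Reduced: x = -3/4, 1F1, upper = {-9}, lower = {1}, C = 1/3. Verdict: terminating - the sum ends at index 9 because -9 is a negative integer; exact evaluation follows. Sum: 30197822839/3523215360.

The tell: t_0 = 1/3 here, and cancel k^2 + 1 from the displayed ratio first; then C = 1/3, x = -3/4.
Term ratio: r(k) = (-3/4) * (k-9) / [(k+1) (k+1)] - rational; roots negated = parameters, x = (-3/4), C = 1/3.


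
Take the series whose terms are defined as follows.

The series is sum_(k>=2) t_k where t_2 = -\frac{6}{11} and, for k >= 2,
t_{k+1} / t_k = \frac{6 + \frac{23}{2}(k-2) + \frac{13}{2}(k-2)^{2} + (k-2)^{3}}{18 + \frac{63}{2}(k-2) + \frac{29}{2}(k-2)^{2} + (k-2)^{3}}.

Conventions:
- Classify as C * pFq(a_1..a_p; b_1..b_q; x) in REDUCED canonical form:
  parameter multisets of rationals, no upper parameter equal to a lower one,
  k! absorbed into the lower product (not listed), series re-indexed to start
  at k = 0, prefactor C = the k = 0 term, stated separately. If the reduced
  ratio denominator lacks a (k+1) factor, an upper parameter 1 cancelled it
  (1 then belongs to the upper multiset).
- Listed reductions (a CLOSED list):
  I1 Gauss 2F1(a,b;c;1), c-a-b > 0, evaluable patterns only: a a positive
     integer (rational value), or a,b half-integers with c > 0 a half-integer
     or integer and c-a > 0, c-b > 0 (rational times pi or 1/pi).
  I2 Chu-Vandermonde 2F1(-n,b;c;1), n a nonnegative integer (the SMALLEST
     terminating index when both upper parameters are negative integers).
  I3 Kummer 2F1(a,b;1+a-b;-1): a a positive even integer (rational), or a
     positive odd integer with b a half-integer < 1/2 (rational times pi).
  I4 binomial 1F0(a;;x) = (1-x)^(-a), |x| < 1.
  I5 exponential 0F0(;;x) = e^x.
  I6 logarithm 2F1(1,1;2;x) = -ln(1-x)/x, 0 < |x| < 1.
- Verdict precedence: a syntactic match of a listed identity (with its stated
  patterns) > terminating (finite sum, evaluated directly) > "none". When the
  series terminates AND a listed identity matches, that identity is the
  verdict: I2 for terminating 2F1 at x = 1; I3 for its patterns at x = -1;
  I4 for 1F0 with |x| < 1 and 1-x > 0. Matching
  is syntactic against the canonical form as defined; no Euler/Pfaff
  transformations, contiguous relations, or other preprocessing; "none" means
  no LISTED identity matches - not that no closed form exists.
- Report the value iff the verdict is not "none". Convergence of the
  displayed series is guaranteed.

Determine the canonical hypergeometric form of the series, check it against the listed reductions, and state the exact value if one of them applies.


Prefactor -\frac{6}{11}, argument 1: 2F1 with upper {1, 4} over lower {12}. Verdict (x = 1): Gauss (I1, integer-parameter pattern) applies (x = 1: the Gamma ratio telescopes since c-a-b = 7 > 0 and a = 1 in Z>0). Hence: -\frac{6}{7}.

Key step: from the first term -\frac{6}{11}: the expanded ratio factors over Q; C = -6/11, x = 1, roots give parameters.
Adjacent-term ratio: r(k) = 1 * (k+1) (k+4) / [(k+12) (k+1)] ; factor over Q: parameters, x = 1, and C = -\frac{6}{11}.
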